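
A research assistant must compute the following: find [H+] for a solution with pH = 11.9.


[H+] = 10^(-pH) = 10^(-11.9)
= 1.26×10^-12 M

1.26×10^-12 M


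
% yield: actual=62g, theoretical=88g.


% yield = actual/theoretical × 100
= 62/88 × 100
= 70.45%

70.45%


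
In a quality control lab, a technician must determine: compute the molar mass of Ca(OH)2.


M(Ca(OH)2) = 1×40.08 + 2×16.0 + 2×1.008
= 40.08 + 32.0 + 2.02
= 74.1 g/mol

74.1 g/mol


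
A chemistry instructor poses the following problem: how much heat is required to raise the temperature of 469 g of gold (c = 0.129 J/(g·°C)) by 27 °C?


q = mcΔT = 469 × 0.129 × 27
= 1633.53 J

1633.53 J


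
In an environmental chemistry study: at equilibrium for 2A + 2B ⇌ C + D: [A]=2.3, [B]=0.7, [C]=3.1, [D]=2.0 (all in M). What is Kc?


Kc = [C][D]/([A]^2[B]^2)
= (3.1^1 × 2.0^1)/(2.3^2 × 0.7^2)
= 6.2/2.5921
= 2.392

2.392


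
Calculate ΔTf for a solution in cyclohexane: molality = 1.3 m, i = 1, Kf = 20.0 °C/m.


ΔTf = Kf × m × i
= 20.0 × 1.3 × 1
= 26.0 °C

26.0 °C


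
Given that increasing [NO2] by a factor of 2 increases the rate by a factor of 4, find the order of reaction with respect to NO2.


rate ∝ [NO2]^n
2^n = 4 → n = 2
Order in NO2: 2

2


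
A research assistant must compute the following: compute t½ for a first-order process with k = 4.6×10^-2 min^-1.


t½ = ln2/k = 0.693147/(4.6×10^-2 min^-1)
= 15.07 min

15.07 min


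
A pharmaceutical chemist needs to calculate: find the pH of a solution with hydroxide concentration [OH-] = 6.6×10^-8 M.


pOH = -log10([OH-]) = -log10(6.6×10^-8)
= 8 - log10(6.6) = 7.18
pH = 14 - pOH = 14 - 7.18 = 6.82

6.82


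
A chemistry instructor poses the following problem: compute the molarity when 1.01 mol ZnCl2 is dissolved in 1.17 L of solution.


M = n/V = 1.01/1.17 = 0.863 mol/L

0.863 M


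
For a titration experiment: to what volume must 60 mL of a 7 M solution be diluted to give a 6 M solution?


C1V1 = C2V2
7 × 60 = 6 × V2
V2 = 420/6 = 70.0 mL

70.0 mL


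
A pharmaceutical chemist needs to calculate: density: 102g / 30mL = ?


ρ = mass/volume
= 102/30
= 3.4 g/mL

3.4 g/mL


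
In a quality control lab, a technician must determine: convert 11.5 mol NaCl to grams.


M(NaCl) = 58.44 g/mol
mass = n × M = 11.5 × 58.44 = 672.06 g

672.06 g


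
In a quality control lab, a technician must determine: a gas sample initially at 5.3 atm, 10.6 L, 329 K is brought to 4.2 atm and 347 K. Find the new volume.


P1V1/T1 = P2V2/T2
V2 = P1V1T2/(T1P2)
= 5.3×10.6×347/(329×4.2)
= 14.108 L

14.108 L


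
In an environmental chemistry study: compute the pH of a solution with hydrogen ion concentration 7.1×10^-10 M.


pH = -log10([H+]) = -log10(7.1×10^-10)
= 10 - log10(7.1)
= 10 - 0.85
= 9.15

9.15


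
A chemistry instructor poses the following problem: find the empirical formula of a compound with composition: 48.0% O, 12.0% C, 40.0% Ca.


Assume 100 g sample. Moles of each element:
  O: 48.0/16.0 = 3.0 mol
  C: 12.0/12.01 = 0.999 mol
  Ca: 40.0/40.08 = 0.998 mol
Divide by smallest (0.998):
  O: 3.0/0.998 = 3.01
  C: 0.999/0.998 = 1.0
  Ca: 0.998/0.998 = 1.0
Empirical formula: CaCO3

CaCO3


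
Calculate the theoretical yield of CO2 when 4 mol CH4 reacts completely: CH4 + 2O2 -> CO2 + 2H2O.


Mole ratio CO2:CH4 = 1:1
n(CO2) = 4 × 1/1 = 4.000 mol
mass = 4.000 × 44.01 = 176.04 g

176.04 g


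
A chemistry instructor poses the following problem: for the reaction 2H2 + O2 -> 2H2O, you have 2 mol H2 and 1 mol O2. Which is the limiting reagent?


Mole ratio available / coefficient:
  H2: 2/2 = 1.000
  O2: 1/1 = 1.000
Smaller ratio is limiting.

neither (stoichiometric); H2 and O2 are fully consumed


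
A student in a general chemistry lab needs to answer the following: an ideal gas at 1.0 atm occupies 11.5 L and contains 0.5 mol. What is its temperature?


PV = nRT  (R = 0.08206 L·atm/(mol·K))
T = PV/(nR) = 1.0×11.5/(0.5×0.08206)
= 11.50/0.041030
= 280.28 K

280.28 K


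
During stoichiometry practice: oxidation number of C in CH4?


x + 4(+1) = 0, so x = -4
Oxidation number: -4

-4


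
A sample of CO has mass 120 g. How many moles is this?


M(CO) = 28.01 g/mol
n = mass/M = 120/28.01 = 4.2842 mol

4.2842 mol


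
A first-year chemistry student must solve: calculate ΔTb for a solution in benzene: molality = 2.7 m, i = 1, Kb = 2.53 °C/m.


ΔTb = Kb × m × i
= 2.53 × 2.7 × 1
= 6.831 °C

6.831 °C


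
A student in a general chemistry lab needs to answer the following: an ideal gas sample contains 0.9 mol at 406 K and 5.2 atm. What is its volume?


PV = nRT  (R = 0.08206 L·atm/(mol·K))
V = nRT/P = 0.9×0.08206×406/5.2
= 5.766 L

5.766 L


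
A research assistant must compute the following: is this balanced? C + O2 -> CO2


Equation: C + O2 -> CO2
Check atoms: C: 1=1, O: 2=2
Balanced

Yes, balanced


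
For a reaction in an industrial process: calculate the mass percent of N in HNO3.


M(HNO3) = 1×1.008 + 1×14.01 + 3×16.0 = 63.018 g/mol
Mass of N = 1 × 14.01 = 14.01 g/mol
% N = 14.01/63.018 × 100 = 22.23%

22.23%


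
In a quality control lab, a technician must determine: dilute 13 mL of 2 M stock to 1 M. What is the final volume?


C1V1 = C2V2
2 × 13 = 1 × V2
V2 = 26/1 = 26.0 mL

26.0 mL


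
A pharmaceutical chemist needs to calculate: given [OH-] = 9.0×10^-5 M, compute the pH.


pOH = -log10([OH-]) = -log10(9.0×10^-5)
= 5 - log10(9.0) = 4.05
pH = 14 - pOH = 14 - 4.05 = 9.95

9.95


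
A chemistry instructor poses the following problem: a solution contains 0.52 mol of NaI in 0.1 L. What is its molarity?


M = n/V = 0.52/0.1 = 5.200 mol/L

5.200 M


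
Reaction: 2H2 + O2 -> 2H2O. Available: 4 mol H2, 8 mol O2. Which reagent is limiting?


Mole ratio available / coefficient:
  H2: 4/2 = 2.000
  O2: 8/1 = 8.000
Smaller ratio is limiting.

H2


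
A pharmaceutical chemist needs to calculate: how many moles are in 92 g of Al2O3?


M(Al2O3) = 101.96 g/mol
n = mass/M = 92/101.96 = 0.9023 mol

0.9023 mol


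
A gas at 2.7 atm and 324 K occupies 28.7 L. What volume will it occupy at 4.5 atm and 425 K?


P1V1/T1 = P2V2/T2
V2 = P1V1T2/(T1P2)
= 2.7×28.7×425/(324×4.5)
= 22.588 L

22.588 L


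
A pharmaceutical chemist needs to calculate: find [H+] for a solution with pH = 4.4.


[H+] = 10^(-pH) = 10^(-4.4)
= 3.98×10^-5 M

3.98×10^-5 M


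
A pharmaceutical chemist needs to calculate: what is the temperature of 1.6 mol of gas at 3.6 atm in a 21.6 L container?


PV = nRT  (R = 0.08206 L·atm/(mol·K))
T = PV/(nR) = 3.6×21.6/(1.6×0.08206)
= 77.76/0.131296
= 592.25 K

592.25 K


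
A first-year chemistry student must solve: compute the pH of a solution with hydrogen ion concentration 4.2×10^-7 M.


pH = -log10([H+]) = -log10(4.2×10^-7)
= 7 - log10(4.2)
= 7 - 0.62
= 6.38

6.38


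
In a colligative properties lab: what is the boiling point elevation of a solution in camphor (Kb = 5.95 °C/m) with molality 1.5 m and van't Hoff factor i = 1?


ΔTb = Kb × m × i
= 5.95 × 1.5 × 1
= 8.925 °C

8.925 °C


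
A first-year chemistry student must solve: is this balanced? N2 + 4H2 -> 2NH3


Equation: N2 + 4H2 -> 2NH3
Check atoms: H: 8≠6, N: 2=2
Not balanced

No, not balanced


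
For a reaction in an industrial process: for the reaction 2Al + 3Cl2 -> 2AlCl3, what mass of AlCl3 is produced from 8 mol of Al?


Mole ratio AlCl3:Al = 2:2
n(AlCl3) = 8 × 2/2 = 8.000 mol
mass = 8.000 × 133.33 = 1066.64 g

1066.64 g


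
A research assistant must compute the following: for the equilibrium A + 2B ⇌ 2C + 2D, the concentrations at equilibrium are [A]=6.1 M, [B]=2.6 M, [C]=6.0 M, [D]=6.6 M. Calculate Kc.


Kc = [C]^2[D]^2/([A][B]^2)
= (6.0^2 × 6.6^2)/(6.1^1 × 2.6^2)
= 1568.16/41.236
= 38.03

38.03


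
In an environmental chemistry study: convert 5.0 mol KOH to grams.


M(KOH) = 56.11 g/mol
mass = n × M = 5.0 × 56.11 = 280.55 g

280.55 g


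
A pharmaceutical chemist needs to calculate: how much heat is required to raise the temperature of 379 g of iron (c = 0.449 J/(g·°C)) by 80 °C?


q = mcΔT = 379 × 0.449 × 80
= 13613.68 J

13613.68 J


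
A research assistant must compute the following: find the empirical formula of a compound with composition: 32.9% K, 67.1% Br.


Assume 100 g sample. Moles of each element:
  K: 32.9/39.1 = 0.841 mol
  Br: 67.1/79.9 = 0.84 mol
Divide by smallest (0.84):
  K: 0.841/0.84 = 1.0
  Br: 0.84/0.84 = 1.0
Empirical formula: KBr

KBr


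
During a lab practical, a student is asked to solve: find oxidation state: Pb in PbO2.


x + 2(-2) = 0, so x = +4
Oxidation number: +4

+4


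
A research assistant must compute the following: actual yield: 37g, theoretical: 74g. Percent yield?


% yield = actual/theoretical × 100
= 37/74 × 100
= 50.0%

50.0%


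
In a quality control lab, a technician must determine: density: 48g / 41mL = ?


ρ = mass/volume
= 48/41
= 1.171 g/mL

1.171 g/mL


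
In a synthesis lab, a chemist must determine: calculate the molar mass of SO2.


M(SO2) = 1×32.07 + 2×16.0
= 32.07 + 32.0
= 64.07 g/mol

64.07 g/mol


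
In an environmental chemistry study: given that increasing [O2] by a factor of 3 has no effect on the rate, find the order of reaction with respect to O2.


rate ∝ [O2]^n
rate ∝ [O2]^0
Order in O2: 0

0


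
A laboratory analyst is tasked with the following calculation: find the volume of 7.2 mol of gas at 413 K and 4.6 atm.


PV = nRT  (R = 0.08206 L·atm/(mol·K))
V = nRT/P = 7.2×0.08206×413/4.6
= 53.046 L

53.046 L


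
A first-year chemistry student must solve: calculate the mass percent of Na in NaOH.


M(NaOH) = 1×22.99 + 1×16.0 + 1×1.008 = 39.998 g/mol
Mass of Na = 1 × 22.99 = 22.99 g/mol
% Na = 22.99/39.998 × 100 = 57.48%

57.48%


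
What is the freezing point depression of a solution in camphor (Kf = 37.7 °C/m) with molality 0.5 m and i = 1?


ΔTf = Kf × m × i
= 37.7 × 0.5 × 1
= 18.85 °C

18.85 °C


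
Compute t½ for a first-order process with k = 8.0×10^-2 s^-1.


t½ = ln2/k = 0.693147/(8.0×10^-2 s^-1)
= 8.664 s

8.664 s


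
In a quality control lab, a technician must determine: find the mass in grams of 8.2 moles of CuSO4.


M(CuSO4) = 159.62 g/mol
mass = n × M = 8.2 × 159.62 = 1308.88 g

1308.88 g


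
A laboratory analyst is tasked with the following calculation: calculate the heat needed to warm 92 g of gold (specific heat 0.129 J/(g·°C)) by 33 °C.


q = mcΔT = 92 × 0.129 × 33
= 391.64 J

391.64 J


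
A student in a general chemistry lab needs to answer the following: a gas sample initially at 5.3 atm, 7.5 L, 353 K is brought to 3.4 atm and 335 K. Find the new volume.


P1V1/T1 = P2V2/T2
V2 = P1V1T2/(T1P2)
= 5.3×7.5×335/(353×3.4)
= 11.095 L

11.095 L


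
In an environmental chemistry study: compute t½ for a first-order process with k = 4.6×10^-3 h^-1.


t½ = ln2/k = 0.693147/(4.6×10^-3 h^-1)
= 150.7 h

150.7 h


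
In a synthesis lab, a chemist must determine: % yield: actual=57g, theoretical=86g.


% yield = actual/theoretical × 100
= 57/86 × 100
= 66.28%

66.28%


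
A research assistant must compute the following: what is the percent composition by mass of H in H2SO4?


M(H2SO4) = 2×1.008 + 1×32.07 + 4×16.0 = 98.086 g/mol
Mass of H = 2 × 1.008 = 2.016 g/mol
% H = 2.016/98.086 × 100 = 2.06%

2.06%


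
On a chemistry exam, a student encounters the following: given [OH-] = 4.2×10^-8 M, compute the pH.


pOH = -log10([OH-]) = -log10(4.2×10^-8)
= 8 - log10(4.2) = 7.38
pH = 14 - pOH = 14 - 7.38 = 6.62

6.62


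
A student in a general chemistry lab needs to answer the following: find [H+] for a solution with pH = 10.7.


[H+] = 10^(-pH) = 10^(-10.7)
= 2.0×10^-11 M

2.0×10^-11 M


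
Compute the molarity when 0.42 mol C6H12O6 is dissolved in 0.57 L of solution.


M = n/V = 0.42/0.57 = 0.737 mol/L

0.737 M


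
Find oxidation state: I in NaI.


halide: -1
Oxidation number: -1

-1


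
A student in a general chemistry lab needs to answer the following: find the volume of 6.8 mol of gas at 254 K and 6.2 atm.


PV = nRT  (R = 0.08206 L·atm/(mol·K))
V = nRT/P = 6.8×0.08206×254/6.2
= 22.86 L

22.86 L


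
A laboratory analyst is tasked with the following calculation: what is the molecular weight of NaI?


M(NaI) = 1×22.99 + 1×126.9
= 22.99 + 126.9
= 149.89 g/mol

149.89 g/mol


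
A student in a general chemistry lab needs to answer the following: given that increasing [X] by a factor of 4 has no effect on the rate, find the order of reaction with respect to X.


rate ∝ [X]^n
rate ∝ [X]^0
Order in X: 0

0


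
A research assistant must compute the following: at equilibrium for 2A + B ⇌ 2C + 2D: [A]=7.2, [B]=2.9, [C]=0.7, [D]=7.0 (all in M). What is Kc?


Kc = [C]^2[D]^2/([A]^2[B])
= (0.7^2 × 7.0^2)/(7.2^2 × 2.9^1)
= 24.01/150.336
= 0.1597

0.1597


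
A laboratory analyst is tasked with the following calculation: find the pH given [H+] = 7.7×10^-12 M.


pH = -log10([H+]) = -log10(7.7×10^-12)
= 12 - log10(7.7)
= 12 - 0.89
= 11.11

11.11


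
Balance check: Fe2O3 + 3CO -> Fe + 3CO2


Equation: Fe2O3 + 3CO -> Fe + 3CO2
Check atoms: C: 3=3, Fe: 2≠1, O: 6=6
Not balanced

No, not balanced


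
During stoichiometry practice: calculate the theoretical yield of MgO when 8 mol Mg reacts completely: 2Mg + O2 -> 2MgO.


Mole ratio MgO:Mg = 2:2
n(MgO) = 8 × 2/2 = 8.000 mol
mass = 8.000 × 40.31 = 322.48 g

322.48 g


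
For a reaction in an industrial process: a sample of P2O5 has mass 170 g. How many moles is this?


M(P2O5) = 141.94 g/mol
n = mass/M = 170/141.94 = 1.1977 mol

1.1977 mol


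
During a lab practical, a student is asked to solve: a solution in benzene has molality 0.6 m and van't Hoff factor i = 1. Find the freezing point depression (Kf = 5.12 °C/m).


ΔTf = Kf × m × i
= 5.12 × 0.6 × 1
= 3.072 °C

3.072 °C


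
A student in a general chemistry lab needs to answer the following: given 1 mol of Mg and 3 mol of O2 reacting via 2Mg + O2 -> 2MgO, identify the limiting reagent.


Mole ratio available / coefficient:
  Mg: 1/2 = 0.500
  O2: 3/1 = 3.000
Smaller ratio is limiting.

Mg


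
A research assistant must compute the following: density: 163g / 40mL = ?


ρ = mass/volume
= 163/40
= 4.075 g/mL

4.075 g/mL


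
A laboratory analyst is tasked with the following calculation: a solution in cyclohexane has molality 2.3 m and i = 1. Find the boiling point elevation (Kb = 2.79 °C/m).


ΔTb = Kb × m × i
= 2.79 × 2.3 × 1
= 6.417 °C

6.417 °C


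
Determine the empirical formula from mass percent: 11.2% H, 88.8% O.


Assume 100 g sample. Moles of each element:
  H: 11.2/1.008 = 11.111 mol
  O: 88.8/16.0 = 5.55 mol
Divide by smallest (5.55):
  H: 11.111/5.55 = 2.0
  O: 5.55/5.55 = 1.0
Empirical formula: H2O

H2O


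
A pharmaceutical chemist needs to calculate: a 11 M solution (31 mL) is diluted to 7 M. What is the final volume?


C1V1 = C2V2
11 × 31 = 7 × V2
V2 = 341/7 = 48.71 mL

48.71 mL


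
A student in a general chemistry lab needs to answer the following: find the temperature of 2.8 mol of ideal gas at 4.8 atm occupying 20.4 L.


PV = nRT  (R = 0.08206 L·atm/(mol·K))
T = PV/(nR) = 4.8×20.4/(2.8×0.08206)
= 97.92/0.229768
= 426.17 K

426.17 K


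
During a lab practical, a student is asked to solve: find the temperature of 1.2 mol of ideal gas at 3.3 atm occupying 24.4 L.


PV = nRT  (R = 0.08206 L·atm/(mol·K))
T = PV/(nR) = 3.3×24.4/(1.2×0.08206)
= 80.52/0.098472
= 817.69 K

817.69 K


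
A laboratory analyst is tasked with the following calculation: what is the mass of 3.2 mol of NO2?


M(NO2) = 46.01 g/mol
mass = n × M = 3.2 × 46.01 = 147.23 g

147.23 g


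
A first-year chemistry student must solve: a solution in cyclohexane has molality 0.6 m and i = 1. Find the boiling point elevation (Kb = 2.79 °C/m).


ΔTb = Kb × m × i
= 2.79 × 0.6 × 1
= 1.674 °C

1.674 °C


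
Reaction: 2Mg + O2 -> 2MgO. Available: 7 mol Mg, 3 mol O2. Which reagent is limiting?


Mole ratio available / coefficient:
  Mg: 7/2 = 3.500
  O2: 3/1 = 3.000
Smaller ratio is limiting.

O2


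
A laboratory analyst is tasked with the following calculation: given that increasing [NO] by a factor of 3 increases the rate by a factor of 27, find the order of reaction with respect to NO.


rate ∝ [NO]^n
3^n = 27 → n = 3
Order in NO: 3

3


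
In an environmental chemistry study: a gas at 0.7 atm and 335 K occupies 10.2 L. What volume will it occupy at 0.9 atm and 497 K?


P1V1/T1 = P2V2/T2
V2 = P1V1T2/(T1P2)
= 0.7×10.2×497/(335×0.9)
= 11.77 L

11.77 L


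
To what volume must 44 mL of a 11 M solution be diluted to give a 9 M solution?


C1V1 = C2V2
11 × 44 = 9 × V2
V2 = 484/9 = 53.78 mL

53.78 mL


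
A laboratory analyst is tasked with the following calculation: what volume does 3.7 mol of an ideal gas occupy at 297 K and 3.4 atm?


PV = nRT  (R = 0.08206 L·atm/(mol·K))
V = nRT/P = 3.7×0.08206×297/3.4
= 26.522 L

26.522 L


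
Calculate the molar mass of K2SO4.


M(K2SO4) = 2×39.1 + 1×32.07 + 4×16.0
= 78.2 + 32.07 + 64.0
= 174.27 g/mol

174.27 g/mol


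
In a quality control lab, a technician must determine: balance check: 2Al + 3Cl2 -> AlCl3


Equation: 2Al + 3Cl2 -> AlCl3
Check atoms: Al: 2≠1, Cl: 6≠3
Not balanced

No, not balanced


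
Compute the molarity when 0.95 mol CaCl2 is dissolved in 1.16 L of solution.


M = n/V = 0.95/1.16 = 0.819 mol/L

0.819 M


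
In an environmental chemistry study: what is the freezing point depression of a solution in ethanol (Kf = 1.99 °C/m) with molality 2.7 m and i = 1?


ΔTf = Kf × m × i
= 1.99 × 2.7 × 1
= 5.373 °C

5.373 °C


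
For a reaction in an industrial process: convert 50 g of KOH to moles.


M(KOH) = 56.11 g/mol
n = mass/M = 50/56.11 = 0.8911 mol

0.8911 mol


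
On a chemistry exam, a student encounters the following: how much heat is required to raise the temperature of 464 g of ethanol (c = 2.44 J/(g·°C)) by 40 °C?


q = mcΔT = 464 × 2.44 × 40
= 45286.40 J

45286.40 J


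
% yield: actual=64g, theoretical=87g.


% yield = actual/theoretical × 100
= 64/87 × 100
= 73.56%

73.56%


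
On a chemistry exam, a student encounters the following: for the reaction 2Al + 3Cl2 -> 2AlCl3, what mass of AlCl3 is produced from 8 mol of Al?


Mole ratio AlCl3:Al = 2:2
n(AlCl3) = 8 × 2/2 = 8.000 mol
mass = 8.000 × 133.33 = 1066.64 g

1066.64 g


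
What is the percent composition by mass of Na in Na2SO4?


M(Na2SO4) = 2×22.99 + 1×32.07 + 4×16.0 = 142.05 g/mol
Mass of Na = 2 × 22.99 = 45.98 g/mol
% Na = 45.98/142.05 × 100 = 32.37%

32.37%


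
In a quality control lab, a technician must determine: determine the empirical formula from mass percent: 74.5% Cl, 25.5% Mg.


Assume 100 g sample. Moles of each element:
  Cl: 74.5/35.45 = 2.102 mol
  Mg: 25.5/24.31 = 1.049 mol
Divide by smallest (1.049):
  Cl: 2.102/1.049 = 2.0
  Mg: 1.049/1.049 = 1.0
Empirical formula: MgCl2

MgCl2


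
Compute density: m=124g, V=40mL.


ρ = mass/volume
= 124/40
= 3.1 g/mL

3.1 g/mL


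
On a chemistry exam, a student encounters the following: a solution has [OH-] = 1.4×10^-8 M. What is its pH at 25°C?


pOH = -log10([OH-]) = -log10(1.4×10^-8)
= 8 - log10(1.4) = 7.85
pH = 14 - pOH = 14 - 7.85 = 6.15

6.15


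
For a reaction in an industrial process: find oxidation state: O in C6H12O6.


O is usually -2
Oxidation number: -2

-2


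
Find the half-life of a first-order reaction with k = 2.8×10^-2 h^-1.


t½ = ln2/k = 0.693147/(2.8×10^-2 h^-1)
= 24.76 h

24.76 h


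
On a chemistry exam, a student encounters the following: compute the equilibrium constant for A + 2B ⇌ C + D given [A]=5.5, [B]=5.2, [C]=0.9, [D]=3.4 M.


Kc = [C][D]/([A][B]^2)
= (0.9^1 × 3.4^1)/(5.5^1 × 5.2^2)
= 3.06/148.72
= 0.02058

0.02058


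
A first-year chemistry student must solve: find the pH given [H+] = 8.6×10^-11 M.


pH = -log10([H+]) = -log10(8.6×10^-11)
= 11 - log10(8.6)
= 11 - 0.93
= 10.07

10.07


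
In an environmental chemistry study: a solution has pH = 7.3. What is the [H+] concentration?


[H+] = 10^(-pH) = 10^(-7.3)
= 5.01×10^-8 M

5.01×10^-8 M


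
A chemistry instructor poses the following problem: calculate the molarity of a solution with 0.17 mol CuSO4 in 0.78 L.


M = n/V = 0.17/0.78 = 0.218 mol/L

0.218 M


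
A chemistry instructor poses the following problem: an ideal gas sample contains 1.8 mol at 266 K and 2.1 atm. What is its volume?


PV = nRT  (R = 0.08206 L·atm/(mol·K))
V = nRT/P = 1.8×0.08206×266/2.1
= 18.71 L

18.71 L


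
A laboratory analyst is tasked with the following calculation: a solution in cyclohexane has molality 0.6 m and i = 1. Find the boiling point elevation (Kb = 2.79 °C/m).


ΔTb = Kb × m × i
= 2.79 × 0.6 × 1
= 1.674 °C

1.674 °C


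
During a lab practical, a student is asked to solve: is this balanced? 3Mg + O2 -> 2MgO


Equation: 3Mg + O2 -> 2MgO
Check atoms: Mg: 3≠2, O: 2=2
Not balanced

No, not balanced


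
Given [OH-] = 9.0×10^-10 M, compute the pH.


pOH = -log10([OH-]) = -log10(9.0×10^-10)
= 10 - log10(9.0) = 9.05
pH = 14 - pOH = 14 - 9.05 = 4.95

4.95


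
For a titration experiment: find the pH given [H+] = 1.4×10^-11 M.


pH = -log10([H+]) = -log10(1.4×10^-11)
= 11 - log10(1.4)
= 11 - 0.15
= 10.85

10.85


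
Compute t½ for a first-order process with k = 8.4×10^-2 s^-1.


t½ = ln2/k = 0.693147/(8.4×10^-2 s^-1)
= 8.252 s

8.252 s


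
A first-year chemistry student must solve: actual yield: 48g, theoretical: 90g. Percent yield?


% yield = actual/theoretical × 100
= 48/90 × 100
= 53.33%

53.33%


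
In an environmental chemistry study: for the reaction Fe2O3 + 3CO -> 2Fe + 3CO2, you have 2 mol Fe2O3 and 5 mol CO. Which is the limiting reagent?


Mole ratio available / coefficient:
  Fe2O3: 2/1 = 2.000
  CO: 5/3 = 1.667
Smaller ratio is limiting.

CO


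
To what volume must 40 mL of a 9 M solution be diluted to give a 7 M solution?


C1V1 = C2V2
9 × 40 = 7 × V2
V2 = 360/7 = 51.43 mL

51.43 mL


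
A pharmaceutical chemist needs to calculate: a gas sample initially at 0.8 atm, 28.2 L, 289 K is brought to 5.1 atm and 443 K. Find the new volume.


P1V1/T1 = P2V2/T2
V2 = P1V1T2/(T1P2)
= 0.8×28.2×443/(289×5.1)
= 6.781 L

6.781 L


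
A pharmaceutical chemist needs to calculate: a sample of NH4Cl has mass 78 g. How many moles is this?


M(NH4Cl) = 53.49 g/mol
n = mass/M = 78/53.49 = 1.4582 mol

1.4582 mol


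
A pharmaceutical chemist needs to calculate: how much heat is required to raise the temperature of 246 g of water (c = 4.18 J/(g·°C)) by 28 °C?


q = mcΔT = 246 × 4.18 × 28
= 28791.84 J

28791.84 J


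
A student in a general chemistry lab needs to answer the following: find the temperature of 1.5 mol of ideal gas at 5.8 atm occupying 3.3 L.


PV = nRT  (R = 0.08206 L·atm/(mol·K))
T = PV/(nR) = 5.8×3.3/(1.5×0.08206)
= 19.14/0.123090
= 155.50 K

155.50 K


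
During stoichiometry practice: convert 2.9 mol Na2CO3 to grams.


M(Na2CO3) = 105.99 g/mol
mass = n × M = 2.9 × 105.99 = 307.37 g

307.37 g


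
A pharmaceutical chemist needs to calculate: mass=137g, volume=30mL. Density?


ρ = mass/volume
= 137/30
= 4.567 g/mL

4.567 g/mL


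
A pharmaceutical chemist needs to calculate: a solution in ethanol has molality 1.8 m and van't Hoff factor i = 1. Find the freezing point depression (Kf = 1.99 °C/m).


ΔTf = Kf × m × i
= 1.99 × 1.8 × 1
= 3.582 °C

3.582 °C


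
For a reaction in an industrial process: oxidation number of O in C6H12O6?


O is usually -2
Oxidation number: -2

-2


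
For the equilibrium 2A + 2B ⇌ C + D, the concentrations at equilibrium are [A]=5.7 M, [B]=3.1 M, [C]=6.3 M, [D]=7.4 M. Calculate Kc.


Kc = [C][D]/([A]^2[B]^2)
= (6.3^1 × 7.4^1)/(5.7^2 × 3.1^2)
= 46.62/312.2289
= 0.1493

0.1493


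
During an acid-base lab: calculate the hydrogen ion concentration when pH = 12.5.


[H+] = 10^(-pH) = 10^(-12.5)
= 3.16×10^-13 M

3.16×10^-13 M


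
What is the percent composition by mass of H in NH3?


M(NH3) = 1×14.01 + 3×1.008 = 17.034 g/mol
Mass of H = 3 × 1.008 = 3.024 g/mol
% H = 3.024/17.034 × 100 = 17.75%

17.75%


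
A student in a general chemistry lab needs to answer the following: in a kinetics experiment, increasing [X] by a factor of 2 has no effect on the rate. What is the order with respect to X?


rate ∝ [X]^n
rate ∝ [X]^0
Order in X: 0

0


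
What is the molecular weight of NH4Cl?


M(NH4Cl) = 1×14.01 + 4×1.008 + 1×35.45
= 14.01 + 4.03 + 35.45
= 53.49 g/mol

53.49 g/mol


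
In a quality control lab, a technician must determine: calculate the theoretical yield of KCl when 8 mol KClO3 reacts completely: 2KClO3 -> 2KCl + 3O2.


Mole ratio KCl:KClO3 = 2:2
n(KCl) = 8 × 2/2 = 8.000 mol
mass = 8.000 × 74.55 = 596.4 g

596.4 g


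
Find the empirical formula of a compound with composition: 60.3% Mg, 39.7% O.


Assume 100 g sample. Moles of each element:
  Mg: 60.3/24.31 = 2.48 mol
  O: 39.7/16.0 = 2.481 mol
Divide by smallest (2.48):
  Mg: 2.48/2.48 = 1.0
  O: 2.481/2.48 = 1.0
Empirical formula: MgO

MgO


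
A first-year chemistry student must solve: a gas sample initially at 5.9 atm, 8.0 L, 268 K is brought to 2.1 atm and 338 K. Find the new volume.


P1V1/T1 = P2V2/T2
V2 = P1V1T2/(T1P2)
= 5.9×8.0×338/(268×2.1)
= 28.347 L

28.347 L


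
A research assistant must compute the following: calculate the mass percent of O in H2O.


M(H2O) = 2×1.008 + 1×16.0 = 18.016 g/mol
Mass of O = 1 × 16.0 = 16.00 g/mol
% O = 16.00/18.016 × 100 = 88.81%

88.81%


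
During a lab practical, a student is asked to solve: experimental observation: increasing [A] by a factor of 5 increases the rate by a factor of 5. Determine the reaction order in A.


rate ∝ [A]^n
5^n = 5 → n = 1
Order in A: 1

1


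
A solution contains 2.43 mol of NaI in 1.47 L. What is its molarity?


M = n/V = 2.43/1.47 = 1.653 mol/L

1.653 M


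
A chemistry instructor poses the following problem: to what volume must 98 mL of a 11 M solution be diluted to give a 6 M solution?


C1V1 = C2V2
11 × 98 = 6 × V2
V2 = 1078/6 = 179.67 mL

179.67 mL


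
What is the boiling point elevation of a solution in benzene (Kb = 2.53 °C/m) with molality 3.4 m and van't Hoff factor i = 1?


ΔTb = Kb × m × i
= 2.53 × 3.4 × 1
= 8.602 °C

8.602 °C


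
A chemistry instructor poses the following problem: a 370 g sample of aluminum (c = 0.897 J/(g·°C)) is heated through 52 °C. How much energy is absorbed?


q = mcΔT = 370 × 0.897 × 52
= 17258.28 J

17258.28 J


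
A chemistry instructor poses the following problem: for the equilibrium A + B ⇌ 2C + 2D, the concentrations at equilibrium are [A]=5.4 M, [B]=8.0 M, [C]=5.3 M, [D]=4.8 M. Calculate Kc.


Kc = [C]^2[D]^2/([A][B])
= (5.3^2 × 4.8^2)/(5.4^1 × 8.0^1)
= 647.1936/43.2
= 14.98

14.98


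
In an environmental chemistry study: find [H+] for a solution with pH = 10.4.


[H+] = 10^(-pH) = 10^(-10.4)
= 3.98×10^-11 M

3.98×10^-11 M


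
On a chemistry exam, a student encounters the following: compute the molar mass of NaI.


M(NaI) = 1×22.99 + 1×126.9
= 22.99 + 126.9
= 149.89 g/mol

149.89 g/mol


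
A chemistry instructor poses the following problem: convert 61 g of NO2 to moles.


M(NO2) = 46.01 g/mol
n = mass/M = 61/46.01 = 1.3258 mol

1.3258 mol


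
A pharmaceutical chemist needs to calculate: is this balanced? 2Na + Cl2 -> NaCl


Equation: 2Na + Cl2 -> NaCl
Check atoms: Cl: 2≠1, Na: 2≠1
Not balanced

No, not balanced


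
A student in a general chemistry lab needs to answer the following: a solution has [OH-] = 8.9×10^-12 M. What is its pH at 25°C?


pOH = -log10([OH-]) = -log10(8.9×10^-12)
= 12 - log10(8.9) = 11.05
pH = 14 - pOH = 14 - 11.05 = 2.95

2.95


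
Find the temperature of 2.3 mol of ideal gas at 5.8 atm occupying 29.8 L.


PV = nRT  (R = 0.08206 L·atm/(mol·K))
T = PV/(nR) = 5.8×29.8/(2.3×0.08206)
= 172.84/0.188738
= 915.77 K

915.77 K


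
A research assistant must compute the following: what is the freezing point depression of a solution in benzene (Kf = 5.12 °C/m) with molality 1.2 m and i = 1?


ΔTf = Kf × m × i
= 5.12 × 1.2 × 1
= 6.144 °C

6.144 °C


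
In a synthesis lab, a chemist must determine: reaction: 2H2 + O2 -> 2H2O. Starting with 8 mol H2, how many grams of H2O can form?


Mole ratio H2O:H2 = 2:2
n(H2O) = 8 × 2/2 = 8.000 mol
mass = 8.000 × 18.02 = 144.16 g

144.16 g


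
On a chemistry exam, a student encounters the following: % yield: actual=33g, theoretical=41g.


% yield = actual/theoretical × 100
= 33/41 × 100
= 80.49%

80.49%


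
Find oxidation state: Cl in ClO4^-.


x + 4(-2) = -1, so x = +7
Oxidation number: +7

+7


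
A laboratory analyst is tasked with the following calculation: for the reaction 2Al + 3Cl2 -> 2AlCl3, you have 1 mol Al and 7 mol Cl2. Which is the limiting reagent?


Mole ratio available / coefficient:
  Al: 1/2 = 0.500
  Cl2: 7/3 = 2.333
Smaller ratio is limiting.

Al


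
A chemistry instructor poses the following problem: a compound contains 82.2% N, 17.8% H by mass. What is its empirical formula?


Assume 100 g sample. Moles of each element:
  N: 82.2/14.01 = 5.867 mol
  H: 17.8/1.008 = 17.659 mol
Divide by smallest (5.867):
  N: 5.867/5.867 = 1.0
  H: 17.659/5.867 = 3.01
Empirical formula: NH3

NH3


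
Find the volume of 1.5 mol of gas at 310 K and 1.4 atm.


PV = nRT  (R = 0.08206 L·atm/(mol·K))
V = nRT/P = 1.5×0.08206×310/1.4
= 27.256 L

27.256 L


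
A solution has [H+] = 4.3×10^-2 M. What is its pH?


pH = -log10([H+]) = -log10(4.3×10^-2)
= 2 - log10(4.3)
= 2 - 0.63
= 1.37

1.37


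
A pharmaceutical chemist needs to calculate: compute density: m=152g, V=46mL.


ρ = mass/volume
= 152/46
= 3.304 g/mL

3.304 g/mL


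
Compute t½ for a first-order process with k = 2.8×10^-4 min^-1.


t½ = ln2/k = 0.693147/(2.8×10^-4 min^-1)
= 2476 min

2476 min


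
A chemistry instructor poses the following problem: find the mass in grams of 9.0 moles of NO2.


M(NO2) = 46.01 g/mol
mass = n × M = 9.0 × 46.01 = 414.09 g

414.09 g


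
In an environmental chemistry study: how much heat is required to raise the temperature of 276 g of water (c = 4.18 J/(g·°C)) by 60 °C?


q = mcΔT = 276 × 4.18 × 60
= 69220.80 J

69220.80 J


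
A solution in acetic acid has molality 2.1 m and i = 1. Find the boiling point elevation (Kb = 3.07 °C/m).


ΔTb = Kb × m × i
= 3.07 × 2.1 × 1
= 6.447 °C

6.447 °C


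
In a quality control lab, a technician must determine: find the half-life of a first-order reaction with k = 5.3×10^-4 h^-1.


t½ = ln2/k = 0.693147/(5.3×10^-4 h^-1)
= 1308 h

1308 h


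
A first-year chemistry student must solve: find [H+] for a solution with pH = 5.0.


[H+] = 10^(-pH) = 10^(-5.0)
= 1.0×10^-5 M

1.0×10^-5 M


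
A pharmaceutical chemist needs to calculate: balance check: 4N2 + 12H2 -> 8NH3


Equation: 4N2 + 12H2 -> 8NH3
Check atoms: H: 24=24, N: 8=8
Balanced

Yes, balanced


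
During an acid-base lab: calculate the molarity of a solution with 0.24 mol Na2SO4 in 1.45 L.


M = n/V = 0.24/1.45 = 0.166 mol/L

0.166 M


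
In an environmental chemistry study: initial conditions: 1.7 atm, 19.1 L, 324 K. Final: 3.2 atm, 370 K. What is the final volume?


P1V1/T1 = P2V2/T2
V2 = P1V1T2/(T1P2)
= 1.7×19.1×370/(324×3.2)
= 11.587 L

11.587 L


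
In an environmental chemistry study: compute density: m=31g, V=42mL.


ρ = mass/volume
= 31/42
= 0.738 g/mL

0.738 g/mL


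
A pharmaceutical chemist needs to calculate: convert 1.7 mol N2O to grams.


M(N2O) = 44.02 g/mol
mass = n × M = 1.7 × 44.02 = 74.83 g

74.83 g


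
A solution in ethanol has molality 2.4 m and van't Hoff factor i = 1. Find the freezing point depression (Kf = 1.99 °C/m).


ΔTf = Kf × m × i
= 1.99 × 2.4 × 1
= 4.776 °C

4.776 °C


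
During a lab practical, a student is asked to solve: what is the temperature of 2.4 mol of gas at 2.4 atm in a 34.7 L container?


PV = nRT  (R = 0.08206 L·atm/(mol·K))
T = PV/(nR) = 2.4×34.7/(2.4×0.08206)
= 83.28/0.196944
= 422.86 K

422.86 K


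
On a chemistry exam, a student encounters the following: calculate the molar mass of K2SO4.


M(K2SO4) = 2×39.1 + 1×32.07 + 4×16.0
= 78.2 + 32.07 + 64.0
= 174.27 g/mol

174.27 g/mol


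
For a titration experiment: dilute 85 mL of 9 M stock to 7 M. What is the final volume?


C1V1 = C2V2
9 × 85 = 7 × V2
V2 = 765/7 = 109.29 mL

109.29 mL


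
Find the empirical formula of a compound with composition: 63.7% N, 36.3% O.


Assume 100 g sample. Moles of each element:
  N: 63.7/14.01 = 4.547 mol
  O: 36.3/16.0 = 2.269 mol
Divide by smallest (2.269):
  N: 4.547/2.269 = 2.0
  O: 2.269/2.269 = 1.0
Empirical formula: N2O

N2O


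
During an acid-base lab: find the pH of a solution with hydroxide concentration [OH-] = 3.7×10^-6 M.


pOH = -log10([OH-]) = -log10(3.7×10^-6)
= 6 - log10(3.7) = 5.43
pH = 14 - pOH = 14 - 5.43 = 8.57

8.57


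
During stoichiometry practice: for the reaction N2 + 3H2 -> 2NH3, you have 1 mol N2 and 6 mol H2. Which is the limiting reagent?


Mole ratio available / coefficient:
  N2: 1/1 = 1.000
  H2: 6/3 = 2.000
Smaller ratio is limiting.

N2


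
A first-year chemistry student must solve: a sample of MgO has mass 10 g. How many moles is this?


M(MgO) = 40.31 g/mol
n = mass/M = 10/40.31 = 0.2481 mol

0.2481 mol


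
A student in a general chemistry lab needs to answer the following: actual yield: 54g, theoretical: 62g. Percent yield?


% yield = actual/theoretical × 100
= 54/62 × 100
= 87.1%

87.1%


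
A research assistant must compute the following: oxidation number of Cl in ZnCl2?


halide: -1
Oxidation number: -1

-1


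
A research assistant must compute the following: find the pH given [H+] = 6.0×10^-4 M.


pH = -log10([H+]) = -log10(6.0×10^-4)
= 4 - log10(6.0)
= 4 - 0.78
= 3.22

3.22


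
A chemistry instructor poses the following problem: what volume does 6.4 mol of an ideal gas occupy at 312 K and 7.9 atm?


PV = nRT  (R = 0.08206 L·atm/(mol·K))
V = nRT/P = 6.4×0.08206×312/7.9
= 20.741 L

20.741 L


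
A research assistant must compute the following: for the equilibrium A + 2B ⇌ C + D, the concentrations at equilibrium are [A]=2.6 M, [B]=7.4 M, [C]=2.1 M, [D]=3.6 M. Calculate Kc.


Kc = [C][D]/([A][B]^2)
= (2.1^1 × 3.6^1)/(2.6^1 × 7.4^2)
= 7.56/142.376
= 0.05310

0.05310


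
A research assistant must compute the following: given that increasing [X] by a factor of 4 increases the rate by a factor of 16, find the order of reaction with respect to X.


rate ∝ [X]^n
4^n = 16 → n = 2
Order in X: 2

2


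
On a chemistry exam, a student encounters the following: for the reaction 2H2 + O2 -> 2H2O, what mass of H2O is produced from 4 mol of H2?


Mole ratio H2O:H2 = 2:2
n(H2O) = 4 × 2/2 = 4.000 mol
mass = 4.000 × 18.02 = 72.08 g

72.08 g


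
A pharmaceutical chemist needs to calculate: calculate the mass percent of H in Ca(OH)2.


M(Ca(OH)2) = 1×40.08 + 2×16.0 + 2×1.008 = 74.096 g/mol
Mass of H = 2 × 1.008 = 2.016 g/mol
% H = 2.016/74.096 × 100 = 2.72%

2.72%


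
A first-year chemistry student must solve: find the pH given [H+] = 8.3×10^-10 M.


pH = -log10([H+]) = -log10(8.3×10^-10)
= 10 - log10(8.3)
= 10 - 0.92
= 9.08

9.08


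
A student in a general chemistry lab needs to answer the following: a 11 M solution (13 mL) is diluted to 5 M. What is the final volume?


C1V1 = C2V2
11 × 13 = 5 × V2
V2 = 143/5 = 28.6 mL

28.6 mL


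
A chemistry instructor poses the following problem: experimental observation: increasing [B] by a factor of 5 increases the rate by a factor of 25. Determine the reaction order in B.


rate ∝ [B]^n
5^n = 25 → n = 2
Order in B: 2

2


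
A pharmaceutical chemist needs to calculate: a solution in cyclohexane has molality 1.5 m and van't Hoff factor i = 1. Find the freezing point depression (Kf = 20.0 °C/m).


ΔTf = Kf × m × i
= 20.0 × 1.5 × 1
= 30.0 °C

30.0 °C


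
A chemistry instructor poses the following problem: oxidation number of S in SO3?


x + 3(-2) = 0, so x = +6
Oxidation number: +6

+6


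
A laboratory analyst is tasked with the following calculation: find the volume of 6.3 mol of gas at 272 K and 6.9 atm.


PV = nRT  (R = 0.08206 L·atm/(mol·K))
V = nRT/P = 6.3×0.08206×272/6.9
= 20.379 L

20.379 L


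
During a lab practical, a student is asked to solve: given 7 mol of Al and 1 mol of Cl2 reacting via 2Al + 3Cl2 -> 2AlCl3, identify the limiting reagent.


Mole ratio available / coefficient:
  Al: 7/2 = 3.500
  Cl2: 1/3 = 0.333
Smaller ratio is limiting.

Cl2


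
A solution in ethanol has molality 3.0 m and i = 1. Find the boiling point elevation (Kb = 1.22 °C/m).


ΔTb = Kb × m × i
= 1.22 × 3.0 × 1
= 3.66 °C

3.66 °C


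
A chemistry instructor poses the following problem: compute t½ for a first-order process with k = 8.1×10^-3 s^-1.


t½ = ln2/k = 0.693147/(8.1×10^-3 s^-1)
= 85.57 s

85.57 s


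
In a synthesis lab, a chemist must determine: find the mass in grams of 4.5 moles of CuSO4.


M(CuSO4) = 159.62 g/mol
mass = n × M = 4.5 × 159.62 = 718.29 g

718.29 g


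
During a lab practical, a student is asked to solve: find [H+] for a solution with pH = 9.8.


[H+] = 10^(-pH) = 10^(-9.8)
= 1.58×10^-10 M

1.58×10^-10 M


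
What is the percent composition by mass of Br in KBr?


M(KBr) = 1×39.1 + 1×79.9 = 119.00 g/mol
Mass of Br = 1 × 79.9 = 79.90 g/mol
% Br = 79.90/119.00 × 100 = 67.14%

67.14%


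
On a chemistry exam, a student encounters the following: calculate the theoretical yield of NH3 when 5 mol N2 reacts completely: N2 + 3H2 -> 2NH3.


Mole ratio NH3:N2 = 2:1
n(NH3) = 5 × 2/1 = 10.000 mol
mass = 10.000 × 17.03 = 170.3 g

170.3 g


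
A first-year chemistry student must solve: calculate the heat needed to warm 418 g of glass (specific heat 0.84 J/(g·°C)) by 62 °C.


q = mcΔT = 418 × 0.84 × 62
= 21769.44 J

21769.44 J


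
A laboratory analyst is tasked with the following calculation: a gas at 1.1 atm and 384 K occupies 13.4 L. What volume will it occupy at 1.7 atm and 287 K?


P1V1/T1 = P2V2/T2
V2 = P1V1T2/(T1P2)
= 1.1×13.4×287/(384×1.7)
= 6.48 L

6.48 L


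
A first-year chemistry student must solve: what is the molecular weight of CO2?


M(CO2) = 1×12.01 + 2×16.0
= 12.01 + 32.0
= 44.01 g/mol

44.01 g/mol


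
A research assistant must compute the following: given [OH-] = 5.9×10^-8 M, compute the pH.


pOH = -log10([OH-]) = -log10(5.9×10^-8)
= 8 - log10(5.9) = 7.23
pH = 14 - pOH = 14 - 7.23 = 6.77

6.77


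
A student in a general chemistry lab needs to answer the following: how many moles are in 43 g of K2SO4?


M(K2SO4) = 174.27 g/mol
n = mass/M = 43/174.27 = 0.2467 mol

0.2467 mol


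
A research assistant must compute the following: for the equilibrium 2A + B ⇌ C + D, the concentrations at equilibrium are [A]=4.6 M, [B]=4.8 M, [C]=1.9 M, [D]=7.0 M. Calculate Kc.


Kc = [C][D]/([A]^2[B])
= (1.9^1 × 7.0^1)/(4.6^2 × 4.8^1)
= 13.3/101.568
= 0.1309

0.1309
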